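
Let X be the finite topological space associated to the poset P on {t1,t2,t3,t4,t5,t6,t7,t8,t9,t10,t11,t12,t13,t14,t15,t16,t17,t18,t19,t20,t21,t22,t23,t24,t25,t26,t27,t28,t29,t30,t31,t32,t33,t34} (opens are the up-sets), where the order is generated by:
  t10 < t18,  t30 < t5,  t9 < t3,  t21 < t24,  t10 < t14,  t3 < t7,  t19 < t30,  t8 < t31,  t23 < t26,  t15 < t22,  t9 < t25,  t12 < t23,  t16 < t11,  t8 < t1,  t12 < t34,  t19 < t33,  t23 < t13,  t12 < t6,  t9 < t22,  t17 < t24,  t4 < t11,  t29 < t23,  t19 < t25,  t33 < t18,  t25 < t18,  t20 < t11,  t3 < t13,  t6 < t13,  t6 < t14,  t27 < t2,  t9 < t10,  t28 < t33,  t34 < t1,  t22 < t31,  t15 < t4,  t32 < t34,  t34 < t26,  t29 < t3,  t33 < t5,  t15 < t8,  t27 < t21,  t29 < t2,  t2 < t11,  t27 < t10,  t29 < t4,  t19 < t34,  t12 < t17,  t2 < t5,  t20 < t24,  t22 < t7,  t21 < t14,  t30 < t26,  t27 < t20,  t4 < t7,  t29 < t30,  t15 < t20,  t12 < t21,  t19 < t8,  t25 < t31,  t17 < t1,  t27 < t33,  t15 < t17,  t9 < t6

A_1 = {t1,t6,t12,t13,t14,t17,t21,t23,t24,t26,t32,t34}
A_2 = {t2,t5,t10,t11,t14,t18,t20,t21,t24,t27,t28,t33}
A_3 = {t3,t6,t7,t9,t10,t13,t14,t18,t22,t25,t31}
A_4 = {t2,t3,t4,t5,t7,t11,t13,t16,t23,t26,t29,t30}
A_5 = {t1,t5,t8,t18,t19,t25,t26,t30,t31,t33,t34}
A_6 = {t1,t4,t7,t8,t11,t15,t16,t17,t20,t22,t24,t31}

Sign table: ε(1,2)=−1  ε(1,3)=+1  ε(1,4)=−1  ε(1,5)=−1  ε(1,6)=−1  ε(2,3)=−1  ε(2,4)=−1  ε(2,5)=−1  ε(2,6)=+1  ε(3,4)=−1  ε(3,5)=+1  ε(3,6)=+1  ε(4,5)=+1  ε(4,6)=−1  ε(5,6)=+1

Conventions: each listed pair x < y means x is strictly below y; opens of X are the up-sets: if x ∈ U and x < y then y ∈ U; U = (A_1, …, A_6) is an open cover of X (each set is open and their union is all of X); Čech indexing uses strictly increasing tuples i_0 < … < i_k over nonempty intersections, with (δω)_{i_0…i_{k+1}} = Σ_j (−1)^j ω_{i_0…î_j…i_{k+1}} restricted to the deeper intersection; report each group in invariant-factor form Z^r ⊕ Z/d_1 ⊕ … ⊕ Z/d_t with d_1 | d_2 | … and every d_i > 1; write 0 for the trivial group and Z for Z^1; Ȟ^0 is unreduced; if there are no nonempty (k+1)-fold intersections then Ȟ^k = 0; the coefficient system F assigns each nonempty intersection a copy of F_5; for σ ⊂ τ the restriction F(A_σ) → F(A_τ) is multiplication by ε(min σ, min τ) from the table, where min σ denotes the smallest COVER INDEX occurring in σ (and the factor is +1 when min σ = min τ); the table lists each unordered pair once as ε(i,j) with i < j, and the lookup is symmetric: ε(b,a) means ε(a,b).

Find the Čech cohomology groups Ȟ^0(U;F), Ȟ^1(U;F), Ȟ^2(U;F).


Ȟ^0(U;F) ≅ 0, Ȟ^1(U;F) ≅ 0, Ȟ^2(U;F) ≅ Z/5

nerve simplices:
  A12={t14,t21,t24} A13={t6,t13,t14} A14={t13,t23,t26} A15={t1,t26,t34} A16={t1,t17,t24} A23={t10,t14,t18} A24={t2,t5,t11} A25={t5,t18,t33} A26={t11,t20,t24} A34={t3,t7,t13} A35={t18,t25,t31} A36={t7,t22,t31} A45={t5,t26,t30} A46={t4,t7,t11,t16} A56={t1,t8,t31}
  A123={t14} A126={t24} A134={t13} A145={t26} A156={t1} A235={t18} A245={t5} A246={t11} A346={t7} A356={t31}
C dims 6,15,10; δ0: rk_F5 6; δ1: rk_F5 9
degree 0: 6−6−0 = 0 → Ȟ^0 ≅ 0
degree 1: 15−9−6 = 0 → Ȟ^1 ≅ 0
degree 2: 10−0−9 = 1 → Ȟ^2 ≅ Z/5


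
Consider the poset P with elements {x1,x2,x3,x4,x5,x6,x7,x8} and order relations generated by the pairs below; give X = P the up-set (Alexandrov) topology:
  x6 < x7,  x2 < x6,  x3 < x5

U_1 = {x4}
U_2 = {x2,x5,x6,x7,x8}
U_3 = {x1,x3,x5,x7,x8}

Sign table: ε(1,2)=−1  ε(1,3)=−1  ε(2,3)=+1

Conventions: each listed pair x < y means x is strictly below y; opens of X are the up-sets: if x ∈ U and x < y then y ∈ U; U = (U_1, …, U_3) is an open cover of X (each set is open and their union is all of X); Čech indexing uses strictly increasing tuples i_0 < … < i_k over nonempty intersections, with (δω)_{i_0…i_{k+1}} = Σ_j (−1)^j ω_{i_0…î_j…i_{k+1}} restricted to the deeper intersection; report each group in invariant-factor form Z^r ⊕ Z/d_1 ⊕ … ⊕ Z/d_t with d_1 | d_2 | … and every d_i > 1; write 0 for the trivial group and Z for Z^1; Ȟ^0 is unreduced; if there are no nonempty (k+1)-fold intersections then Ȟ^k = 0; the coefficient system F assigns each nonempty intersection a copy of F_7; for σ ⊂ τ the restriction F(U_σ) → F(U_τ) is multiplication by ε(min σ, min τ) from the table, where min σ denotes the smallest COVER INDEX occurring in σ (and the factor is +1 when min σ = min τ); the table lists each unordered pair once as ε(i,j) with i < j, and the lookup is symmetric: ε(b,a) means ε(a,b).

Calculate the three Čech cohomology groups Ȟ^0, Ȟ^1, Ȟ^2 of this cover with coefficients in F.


nerve of the cover:
  U23={x5,x7,x8}
C dims 3,1; δ0: rk_F7 1
Ȟ^0 = (3 − 1) − 0 = 2, so Ȟ^0 ≅ Z/7 ⊕ Z/7
Ȟ^1 = (1 − 0) − 1 = 0, so Ȟ^1 ≅ 0
Ȟ^2 = (0 − 0) − 0 = 0, so Ȟ^2 ≅ 0

Ȟ^0(U;F) ≅ Z/7 ⊕ Z/7, Ȟ^1(U;F) ≅ 0, Ȟ^2(U;F) ≅ 0


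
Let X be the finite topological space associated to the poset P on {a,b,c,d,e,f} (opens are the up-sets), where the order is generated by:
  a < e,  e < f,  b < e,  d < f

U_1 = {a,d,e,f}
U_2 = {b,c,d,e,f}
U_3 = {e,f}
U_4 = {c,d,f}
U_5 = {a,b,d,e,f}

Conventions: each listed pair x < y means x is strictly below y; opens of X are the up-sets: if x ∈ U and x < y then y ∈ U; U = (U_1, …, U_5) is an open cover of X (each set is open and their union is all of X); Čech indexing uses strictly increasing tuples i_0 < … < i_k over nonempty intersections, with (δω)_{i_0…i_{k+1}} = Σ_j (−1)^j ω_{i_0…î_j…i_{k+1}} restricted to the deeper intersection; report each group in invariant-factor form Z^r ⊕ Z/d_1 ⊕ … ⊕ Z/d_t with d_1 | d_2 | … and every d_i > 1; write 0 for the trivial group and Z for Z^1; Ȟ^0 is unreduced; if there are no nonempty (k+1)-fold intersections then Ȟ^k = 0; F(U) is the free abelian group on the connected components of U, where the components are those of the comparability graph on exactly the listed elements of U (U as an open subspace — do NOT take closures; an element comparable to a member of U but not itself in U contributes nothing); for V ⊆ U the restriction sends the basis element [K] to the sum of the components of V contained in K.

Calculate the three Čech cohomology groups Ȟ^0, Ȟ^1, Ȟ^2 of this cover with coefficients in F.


Ȟ^0 = Z^2,  Ȟ^1 = 0,  Ȟ^2 = 0

nonempty overlaps:
  U12={d,e,f} U13={e,f} U14={d,f} U15={a,d,e,f} U23={e,f} U24={c,d,f} U25={b,d,e,f} U34={f} U35={e,f} U45={d,f}
  U123={e,f} U124={d,f} U125={d,e,f} U134={f} U135={e,f} U145={d,f} U234={f} U235={e,f} U245={d,f} U345={f}
  U1234={f} U1235={e,f} U1245={d,f} U1345={f} U2345={f}
  U12345={f}
components per intersection:
  U1: {a,d,e,f}
  U2: {b,d,e,f} {c}
  U3: {e,f}
  U4: {c} {d,f}
  U5: {a,b,d,e,f}
  U12: {d,e,f}
  U13: {e,f}
  U14: {d,f}
  U15: {a,d,e,f}
  U23: {e,f}
  U24: {c} {d,f}
  U25: {b,d,e,f}
  U34: {f}
  U35: {e,f}
  U45: {d,f}
  U123: {e,f}
  U124: {d,f}
  U125: {d,e,f}
  U134: {f}
  U135: {e,f}
  U145: {d,f}
  U234: {f}
  U235: {e,f}
  U245: {d,f}
  U345: {f}
  U1234: {f}
  U1235: {e,f}
  U1245: {d,f}
  U1345: {f}
  U2345: {f}
  U12345: {f}
C dims 7,11,10,5; δ0: rk 5, SNF 1^5; δ1: rk 6, SNF 1^6; δ2: rk 4, SNF 1^4
degree 0: 7−5−0 = 2 → Ȟ^0 ≅ Z^2
degree 1: 11−6−5 = 0 → Ȟ^1 ≅ 0
degree 2: 10−4−6 = 0 → Ȟ^2 ≅ 0


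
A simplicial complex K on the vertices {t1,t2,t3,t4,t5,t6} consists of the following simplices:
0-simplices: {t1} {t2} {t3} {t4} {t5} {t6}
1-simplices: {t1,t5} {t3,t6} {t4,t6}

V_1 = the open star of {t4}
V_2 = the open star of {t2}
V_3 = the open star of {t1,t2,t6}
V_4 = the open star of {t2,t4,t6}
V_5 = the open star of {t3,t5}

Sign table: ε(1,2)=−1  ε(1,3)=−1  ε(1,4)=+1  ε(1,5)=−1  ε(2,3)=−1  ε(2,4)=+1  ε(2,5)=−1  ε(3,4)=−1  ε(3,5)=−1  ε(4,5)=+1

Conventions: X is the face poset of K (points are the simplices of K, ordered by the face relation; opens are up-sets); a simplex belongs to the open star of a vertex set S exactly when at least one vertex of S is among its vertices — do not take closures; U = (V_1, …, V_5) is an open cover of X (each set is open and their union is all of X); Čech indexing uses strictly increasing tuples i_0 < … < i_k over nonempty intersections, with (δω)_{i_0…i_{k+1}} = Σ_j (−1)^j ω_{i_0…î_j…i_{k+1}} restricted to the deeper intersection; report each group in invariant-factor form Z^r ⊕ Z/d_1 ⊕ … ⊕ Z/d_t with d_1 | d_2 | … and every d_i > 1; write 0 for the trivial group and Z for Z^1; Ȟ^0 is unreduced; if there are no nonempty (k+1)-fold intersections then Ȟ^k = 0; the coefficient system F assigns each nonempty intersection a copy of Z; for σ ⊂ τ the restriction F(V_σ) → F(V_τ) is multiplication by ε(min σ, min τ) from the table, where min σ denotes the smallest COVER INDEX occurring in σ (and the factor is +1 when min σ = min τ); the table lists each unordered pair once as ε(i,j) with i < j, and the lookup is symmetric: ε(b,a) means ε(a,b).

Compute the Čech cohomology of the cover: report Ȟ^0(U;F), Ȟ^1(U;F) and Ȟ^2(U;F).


nonempty overlaps:
  V1={{t4},{t4,t6}} V2={{t2}} V3={{t1},{t2},{t6},{t1,t5},{t3,t6},{t4,t6}} V4={{t2},{t4},{t6},{t3,t6},{t4,t6}} V5={{t3},{t5},{t1,t5},{t3,t6}}
  V13={{t4,t6}} V14={{t4},{t4,t6}} V23={{t2}} V24={{t2}} V34={{t2},{t6},{t3,t6},{t4,t6}} V35={{t1,t5},{t3,t6}} V45={{t3,t6}}
  V134={{t4,t6}} V234={{t2}} V345={{t3,t6}}
C dims 5,7,3; δ0: rk 4, SNF 1^4; δ1: rk 3, SNF 1^3
degree 0: 5−4−0 = 1 → Ȟ^0 ≅ Z
degree 1: 7−3−4 = 0 → Ȟ^1 ≅ 0
degree 2: 3−0−3 = 0 → Ȟ^2 ≅ 0

Ȟ^0 = Z, Ȟ^1 = 0, Ȟ^2 = 0


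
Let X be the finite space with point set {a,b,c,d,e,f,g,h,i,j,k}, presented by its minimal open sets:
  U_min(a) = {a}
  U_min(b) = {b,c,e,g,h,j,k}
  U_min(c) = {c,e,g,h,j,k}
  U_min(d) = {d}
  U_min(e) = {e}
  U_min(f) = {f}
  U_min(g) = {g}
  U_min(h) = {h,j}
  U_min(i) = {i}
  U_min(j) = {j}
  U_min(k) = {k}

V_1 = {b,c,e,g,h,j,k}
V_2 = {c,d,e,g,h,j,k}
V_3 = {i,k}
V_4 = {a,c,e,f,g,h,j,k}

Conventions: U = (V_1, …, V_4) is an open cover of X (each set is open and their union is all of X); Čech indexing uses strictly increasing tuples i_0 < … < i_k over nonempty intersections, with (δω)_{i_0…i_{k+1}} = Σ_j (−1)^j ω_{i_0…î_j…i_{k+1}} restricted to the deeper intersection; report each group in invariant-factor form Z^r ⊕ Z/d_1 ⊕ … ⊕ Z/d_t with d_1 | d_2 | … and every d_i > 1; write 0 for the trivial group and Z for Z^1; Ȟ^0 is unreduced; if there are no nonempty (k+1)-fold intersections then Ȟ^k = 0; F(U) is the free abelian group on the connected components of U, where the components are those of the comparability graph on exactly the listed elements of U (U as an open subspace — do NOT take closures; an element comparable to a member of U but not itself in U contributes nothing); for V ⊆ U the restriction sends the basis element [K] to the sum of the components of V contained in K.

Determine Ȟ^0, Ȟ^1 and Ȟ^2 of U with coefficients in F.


Ȟ^0 = Z^5, Ȟ^1 = 0, Ȟ^2 = 0

cover nerve:
  V12={c,e,g,h,j,k} V13={k} V14={c,e,g,h,j,k} V23={k} V24={c,e,g,h,j,k} V34={k}
  V123={k} V124={c,e,g,h,j,k} V134={k} V234={k}
  V1234={k}
components per intersection:
  V1: {b,c,e,g,h,j,k}
  V2: {c,e,g,h,j,k} {d}
  V3: {i} {k}
  V4: {a} {c,e,g,h,j,k} {f}
  V12: {c,e,g,h,j,k}
  V13: {k}
  V14: {c,e,g,h,j,k}
  V23: {k}
  V24: {c,e,g,h,j,k}
  V34: {k}
  V123: {k}
  V124: {c,e,g,h,j,k}
  V134: {k}
  V234: {k}
  V1234: {k}
C dims 8,6,4,1; δ0: rk 3, SNF 1^3; δ1: rk 3, SNF 1^3; δ2: rk 1, SNF 1^1
Ȟ^0: (8−3)−0=5 ⇒ Z^5
Ȟ^1: (6−3)−3=0 ⇒ 0
Ȟ^2: (4−1)−3=0 ⇒ 0


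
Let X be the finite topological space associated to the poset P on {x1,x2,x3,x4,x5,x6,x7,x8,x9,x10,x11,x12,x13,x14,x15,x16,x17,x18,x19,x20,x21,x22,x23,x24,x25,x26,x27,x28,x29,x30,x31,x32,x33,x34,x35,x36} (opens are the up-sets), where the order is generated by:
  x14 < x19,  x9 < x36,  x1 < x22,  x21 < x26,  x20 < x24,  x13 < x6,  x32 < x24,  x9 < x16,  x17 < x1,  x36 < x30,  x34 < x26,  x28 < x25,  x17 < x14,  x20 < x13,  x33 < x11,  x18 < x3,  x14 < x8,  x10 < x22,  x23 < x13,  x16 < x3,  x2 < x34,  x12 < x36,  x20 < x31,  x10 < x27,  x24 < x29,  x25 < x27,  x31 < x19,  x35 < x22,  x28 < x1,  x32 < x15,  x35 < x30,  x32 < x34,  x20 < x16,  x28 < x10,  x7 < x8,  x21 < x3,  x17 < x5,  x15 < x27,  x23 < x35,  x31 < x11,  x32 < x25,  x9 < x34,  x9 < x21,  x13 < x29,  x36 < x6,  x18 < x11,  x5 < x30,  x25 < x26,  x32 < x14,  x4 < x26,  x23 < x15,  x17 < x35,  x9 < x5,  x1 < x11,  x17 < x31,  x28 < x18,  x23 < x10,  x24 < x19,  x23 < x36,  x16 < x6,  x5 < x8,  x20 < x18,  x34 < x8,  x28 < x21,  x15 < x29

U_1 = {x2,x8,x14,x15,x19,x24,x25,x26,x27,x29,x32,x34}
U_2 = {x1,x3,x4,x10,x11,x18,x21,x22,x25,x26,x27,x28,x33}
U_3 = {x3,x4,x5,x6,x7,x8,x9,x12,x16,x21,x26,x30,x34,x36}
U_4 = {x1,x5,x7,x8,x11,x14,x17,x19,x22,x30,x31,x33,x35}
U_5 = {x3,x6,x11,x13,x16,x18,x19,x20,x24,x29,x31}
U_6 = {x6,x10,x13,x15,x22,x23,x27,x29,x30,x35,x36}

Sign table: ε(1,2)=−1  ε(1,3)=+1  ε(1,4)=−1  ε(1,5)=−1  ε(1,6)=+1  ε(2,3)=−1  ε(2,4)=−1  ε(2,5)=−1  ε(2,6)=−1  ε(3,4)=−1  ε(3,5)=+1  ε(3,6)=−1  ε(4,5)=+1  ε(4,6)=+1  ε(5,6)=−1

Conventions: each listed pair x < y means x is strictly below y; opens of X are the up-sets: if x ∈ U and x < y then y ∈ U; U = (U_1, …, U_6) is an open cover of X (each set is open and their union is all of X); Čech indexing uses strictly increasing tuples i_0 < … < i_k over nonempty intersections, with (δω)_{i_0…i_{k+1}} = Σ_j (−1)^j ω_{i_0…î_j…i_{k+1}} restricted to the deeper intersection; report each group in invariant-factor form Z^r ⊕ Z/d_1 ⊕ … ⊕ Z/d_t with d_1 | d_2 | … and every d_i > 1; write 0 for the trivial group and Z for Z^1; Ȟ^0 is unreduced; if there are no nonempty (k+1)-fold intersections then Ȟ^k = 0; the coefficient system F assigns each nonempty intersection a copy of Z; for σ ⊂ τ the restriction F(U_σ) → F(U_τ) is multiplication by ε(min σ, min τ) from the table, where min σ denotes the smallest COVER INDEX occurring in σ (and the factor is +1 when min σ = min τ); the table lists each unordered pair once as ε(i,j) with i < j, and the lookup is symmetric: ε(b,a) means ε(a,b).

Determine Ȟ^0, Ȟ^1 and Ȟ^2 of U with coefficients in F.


cover nerve:
  U12={x25,x26,x27} U13={x8,x26,x34} U14={x8,x14,x19} U15={x19,x24,x29} U16={x15,x27,x29} U23={x3,x4,x21,x26} U24={x1,x11,x22,x33} U25={x3,x11,x18} U26={x10,x22,x27} U34={x5,x7,x8,x30} U35={x3,x6,x16} U36={x6,x30,x36} U45={x11,x19,x31} U46={x22,x30,x35} U56={x6,x13,x29}
  U123={x26} U126={x27} U134={x8} U145={x19} U156={x29} U235={x3} U245={x11} U246={x22} U346={x30} U356={x6}
C dims 6,15,10; δ0: rk 6, SNF 1^5·2; δ1: rk 9, SNF 1^9
Ȟ^0: (6−6)−0=0 ⇒ 0
Ȟ^1: (15−9)−6=0 plus torsion [2] ⇒ Z/2
Ȟ^2: (10−0)−9=1 ⇒ Z

Ȟ^0 ≅ 0,  Ȟ^1 ≅ Z/2,  Ȟ^2 ≅ Z


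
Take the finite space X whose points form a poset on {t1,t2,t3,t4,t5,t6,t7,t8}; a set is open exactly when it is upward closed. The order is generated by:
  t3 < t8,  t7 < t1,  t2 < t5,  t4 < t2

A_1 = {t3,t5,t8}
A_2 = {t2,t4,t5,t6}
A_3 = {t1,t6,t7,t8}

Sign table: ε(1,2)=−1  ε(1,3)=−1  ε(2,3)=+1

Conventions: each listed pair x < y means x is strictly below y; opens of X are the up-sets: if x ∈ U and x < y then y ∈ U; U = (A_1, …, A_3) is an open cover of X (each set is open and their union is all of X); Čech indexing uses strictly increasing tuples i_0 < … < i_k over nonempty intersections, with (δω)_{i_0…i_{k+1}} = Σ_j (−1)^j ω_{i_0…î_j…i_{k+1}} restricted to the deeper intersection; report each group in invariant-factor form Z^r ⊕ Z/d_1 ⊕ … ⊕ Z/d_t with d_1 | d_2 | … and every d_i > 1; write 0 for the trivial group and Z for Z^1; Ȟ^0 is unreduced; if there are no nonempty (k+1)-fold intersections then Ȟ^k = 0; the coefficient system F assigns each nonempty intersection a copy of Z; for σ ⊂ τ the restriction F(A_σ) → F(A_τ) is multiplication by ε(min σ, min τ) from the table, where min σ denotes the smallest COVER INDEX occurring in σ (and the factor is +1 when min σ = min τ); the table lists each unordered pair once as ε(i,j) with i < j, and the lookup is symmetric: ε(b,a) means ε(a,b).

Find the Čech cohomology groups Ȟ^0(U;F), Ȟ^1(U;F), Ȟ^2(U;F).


intersection data:
  A12={t5} A13={t8} A23={t6}
C dims 3,3; δ0: rk 2, SNF 1^2
Ȟ^0 = (3 − 2) − 0 = 1, so Ȟ^0 ≅ Z
Ȟ^1 = (3 − 0) − 2 = 1, so Ȟ^1 ≅ Z
Ȟ^2 = (0 − 0) − 0 = 0, so Ȟ^2 ≅ 0

Ȟ^0 ≅ Z, Ȟ^1 ≅ Z, Ȟ^2 ≅ 0


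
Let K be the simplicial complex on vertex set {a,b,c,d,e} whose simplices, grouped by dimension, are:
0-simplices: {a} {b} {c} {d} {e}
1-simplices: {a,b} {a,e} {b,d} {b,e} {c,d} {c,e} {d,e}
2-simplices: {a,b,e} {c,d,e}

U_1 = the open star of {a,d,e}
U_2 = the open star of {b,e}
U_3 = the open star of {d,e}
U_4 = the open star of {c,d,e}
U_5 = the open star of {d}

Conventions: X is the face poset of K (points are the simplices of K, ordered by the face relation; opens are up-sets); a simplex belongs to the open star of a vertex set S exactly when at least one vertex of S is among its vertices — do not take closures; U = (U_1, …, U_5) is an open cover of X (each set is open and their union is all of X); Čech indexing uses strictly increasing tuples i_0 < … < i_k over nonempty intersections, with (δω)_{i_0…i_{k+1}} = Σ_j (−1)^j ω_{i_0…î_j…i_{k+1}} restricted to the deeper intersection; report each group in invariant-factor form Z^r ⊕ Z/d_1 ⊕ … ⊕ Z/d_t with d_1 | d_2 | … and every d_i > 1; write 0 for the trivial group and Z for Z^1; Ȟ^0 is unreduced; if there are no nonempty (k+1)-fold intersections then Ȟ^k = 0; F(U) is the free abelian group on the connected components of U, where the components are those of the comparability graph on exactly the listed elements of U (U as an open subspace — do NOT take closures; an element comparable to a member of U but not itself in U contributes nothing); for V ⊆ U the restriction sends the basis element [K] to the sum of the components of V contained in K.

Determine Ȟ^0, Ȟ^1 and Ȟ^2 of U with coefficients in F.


intersection data:
  U1={{a},{d},{e},{a,b},{a,e},{b,d},{b,e},{c,d},{c,e},{d,e},{a,b,e},{c,d,e}} U2={{b},{e},{a,b},{a,e},{b,d},{b,e},{c,e},{d,e},{a,b,e},{c,d,e}} U3={{d},{e},{a,e},{b,d},{b,e},{c,d},{c,e},{d,e},{a,b,e},{c,d,e}} U4={{c},{d},{e},{a,e},{b,d},{b,e},{c,d},{c,e},{d,e},{a,b,e},{c,d,e}} U5={{d},{b,d},{c,d},{d,e},{c,d,e}}
  U12={{e},{a,b},{a,e},{b,d},{b,e},{c,e},{d,e},{a,b,e},{c,d,e}} U13={{d},{e},{a,e},{b,d},{b,e},{c,d},{c,e},{d,e},{a,b,e},{c,d,e}} U14={{d},{e},{a,e},{b,d},{b,e},{c,d},{c,e},{d,e},{a,b,e},{c,d,e}} U15={{d},{b,d},{c,d},{d,e},{c,d,e}} U23={{e},{a,e},{b,d},{b,e},{c,e},{d,e},{a,b,e},{c,d,e}} U24={{e},{a,e},{b,d},{b,e},{c,e},{d,e},{a,b,e},{c,d,e}} U25={{b,d},{d,e},{c,d,e}} U34={{d},{e},{a,e},{b,d},{b,e},{c,d},{c,e},{d,e},{a,b,e},{c,d,e}} U35={{d},{b,d},{c,d},{d,e},{c,d,e}} U45={{d},{b,d},{c,d},{d,e},{c,d,e}}
  U123={{e},{a,e},{b,d},{b,e},{c,e},{d,e},{a,b,e},{c,d,e}} U124={{e},{a,e},{b,d},{b,e},{c,e},{d,e},{a,b,e},{c,d,e}} U125={{b,d},{d,e},{c,d,e}} U134={{d},{e},{a,e},{b,d},{b,e},{c,d},{c,e},{d,e},{a,b,e},{c,d,e}} U135={{d},{b,d},{c,d},{d,e},{c,d,e}} U145={{d},{b,d},{c,d},{d,e},{c,d,e}} U234={{e},{a,e},{b,d},{b,e},{c,e},{d,e},{a,b,e},{c,d,e}} U235={{b,d},{d,e},{c,d,e}} U245={{b,d},{d,e},{c,d,e}} U345={{d},{b,d},{c,d},{d,e},{c,d,e}}
  U1234={{e},{a,e},{b,d},{b,e},{c,e},{d,e},{a,b,e},{c,d,e}} U1235={{b,d},{d,e},{c,d,e}} U1245={{b,d},{d,e},{c,d,e}} U1345={{d},{b,d},{c,d},{d,e},{c,d,e}} U2345={{b,d},{d,e},{c,d,e}}
  U12345={{b,d},{d,e},{c,d,e}}
components per intersection:
  U1: {{a},{d},{e},{a,b},{a,e},{b,d},{b,e},{c,d},{c,e},{d,e},{a,b,e},{c,d,e}}
  U2: {{b},{e},{a,b},{a,e},{b,d},{b,e},{c,e},{d,e},{a,b,e},{c,d,e}}
  U3: {{d},{e},{a,e},{b,d},{b,e},{c,d},{c,e},{d,e},{a,b,e},{c,d,e}}
  U4: {{c},{d},{e},{a,e},{b,d},{b,e},{c,d},{c,e},{d,e},{a,b,e},{c,d,e}}
  U5: {{d},{b,d},{c,d},{d,e},{c,d,e}}
  U12: {{e},{a,b},{a,e},{b,e},{c,e},{d,e},{a,b,e},{c,d,e}} {{b,d}}
  U13: {{d},{e},{a,e},{b,d},{b,e},{c,d},{c,e},{d,e},{a,b,e},{c,d,e}}
  U14: {{d},{e},{a,e},{b,d},{b,e},{c,d},{c,e},{d,e},{a,b,e},{c,d,e}}
  U15: {{d},{b,d},{c,d},{d,e},{c,d,e}}
  U23: {{e},{a,e},{b,e},{c,e},{d,e},{a,b,e},{c,d,e}} {{b,d}}
  U24: {{e},{a,e},{b,e},{c,e},{d,e},{a,b,e},{c,d,e}} {{b,d}}
  U25: {{b,d}} {{d,e},{c,d,e}}
  U34: {{d},{e},{a,e},{b,d},{b,e},{c,d},{c,e},{d,e},{a,b,e},{c,d,e}}
  U35: {{d},{b,d},{c,d},{d,e},{c,d,e}}
  U45: {{d},{b,d},{c,d},{d,e},{c,d,e}}
  U123: {{e},{a,e},{b,e},{c,e},{d,e},{a,b,e},{c,d,e}} {{b,d}}
  U124: {{e},{a,e},{b,e},{c,e},{d,e},{a,b,e},{c,d,e}} {{b,d}}
  U125: {{b,d}} {{d,e},{c,d,e}}
  U134: {{d},{e},{a,e},{b,d},{b,e},{c,d},{c,e},{d,e},{a,b,e},{c,d,e}}
  U135: {{d},{b,d},{c,d},{d,e},{c,d,e}}
  U145: {{d},{b,d},{c,d},{d,e},{c,d,e}}
  U234: {{e},{a,e},{b,e},{c,e},{d,e},{a,b,e},{c,d,e}} {{b,d}}
  U235: {{b,d}} {{d,e},{c,d,e}}
  U245: {{b,d}} {{d,e},{c,d,e}}
  U345: {{d},{b,d},{c,d},{d,e},{c,d,e}}
  U1234: {{e},{a,e},{b,e},{c,e},{d,e},{a,b,e},{c,d,e}} {{b,d}}
  U1235: {{b,d}} {{d,e},{c,d,e}}
  U1245: {{b,d}} {{d,e},{c,d,e}}
  U1345: {{d},{b,d},{c,d},{d,e},{c,d,e}}
  U2345: {{b,d}} {{d,e},{c,d,e}}
  U12345: {{b,d}} {{d,e},{c,d,e}}
C dims 5,14,16,9; δ0: rk 4, SNF 1^4; δ1: rk 9, SNF 1^9; δ2: rk 7, SNF 1^7
Ȟ^0 = (5 − 4) − 0 = 1, so Ȟ^0 ≅ Z
Ȟ^1 = (14 − 9) − 4 = 1, so Ȟ^1 ≅ Z
Ȟ^2 = (16 − 7) − 9 = 0, so Ȟ^2 ≅ 0

Ȟ^0 = Z, Ȟ^1 = Z, Ȟ^2 = 0


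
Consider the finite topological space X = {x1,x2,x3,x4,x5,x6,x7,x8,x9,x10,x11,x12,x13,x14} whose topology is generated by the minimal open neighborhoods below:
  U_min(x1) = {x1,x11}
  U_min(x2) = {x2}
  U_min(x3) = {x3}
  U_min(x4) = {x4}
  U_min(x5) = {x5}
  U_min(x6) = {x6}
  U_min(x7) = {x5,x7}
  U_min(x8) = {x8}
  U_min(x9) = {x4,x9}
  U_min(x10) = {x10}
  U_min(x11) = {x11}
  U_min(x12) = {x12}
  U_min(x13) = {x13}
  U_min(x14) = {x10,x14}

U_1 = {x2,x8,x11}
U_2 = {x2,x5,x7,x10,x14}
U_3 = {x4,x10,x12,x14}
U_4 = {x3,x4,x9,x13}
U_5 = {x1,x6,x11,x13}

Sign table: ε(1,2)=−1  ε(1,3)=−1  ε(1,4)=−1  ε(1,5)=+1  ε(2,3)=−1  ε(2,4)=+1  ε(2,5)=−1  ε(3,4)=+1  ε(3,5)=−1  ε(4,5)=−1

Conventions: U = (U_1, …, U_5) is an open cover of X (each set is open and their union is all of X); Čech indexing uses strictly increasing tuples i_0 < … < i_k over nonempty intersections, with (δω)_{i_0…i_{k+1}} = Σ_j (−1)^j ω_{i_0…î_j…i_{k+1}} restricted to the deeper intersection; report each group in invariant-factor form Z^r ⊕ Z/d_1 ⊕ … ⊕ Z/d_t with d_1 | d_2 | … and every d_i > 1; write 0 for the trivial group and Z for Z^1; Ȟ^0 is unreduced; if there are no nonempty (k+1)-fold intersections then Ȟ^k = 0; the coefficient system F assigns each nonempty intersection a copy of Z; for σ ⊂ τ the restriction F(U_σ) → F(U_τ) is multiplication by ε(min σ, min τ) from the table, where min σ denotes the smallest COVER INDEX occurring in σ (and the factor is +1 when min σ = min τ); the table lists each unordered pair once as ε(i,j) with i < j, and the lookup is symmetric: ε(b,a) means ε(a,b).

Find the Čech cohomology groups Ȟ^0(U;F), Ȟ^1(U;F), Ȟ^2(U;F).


Ȟ^0 ≅ 0, Ȟ^1 ≅ Z/2, Ȟ^2 ≅ 0

cover nerve:
  U12={x2} U15={x11} U23={x10,x14} U34={x4} U45={x13}
C dims 5,5; δ0: rk 5, SNF 1^4·2
Ȟ^0: (5−5)−0=0 ⇒ 0
Ȟ^1: (5−0)−5=0 plus torsion [2] ⇒ Z/2
Ȟ^2: (0−0)−0=0 ⇒ 0


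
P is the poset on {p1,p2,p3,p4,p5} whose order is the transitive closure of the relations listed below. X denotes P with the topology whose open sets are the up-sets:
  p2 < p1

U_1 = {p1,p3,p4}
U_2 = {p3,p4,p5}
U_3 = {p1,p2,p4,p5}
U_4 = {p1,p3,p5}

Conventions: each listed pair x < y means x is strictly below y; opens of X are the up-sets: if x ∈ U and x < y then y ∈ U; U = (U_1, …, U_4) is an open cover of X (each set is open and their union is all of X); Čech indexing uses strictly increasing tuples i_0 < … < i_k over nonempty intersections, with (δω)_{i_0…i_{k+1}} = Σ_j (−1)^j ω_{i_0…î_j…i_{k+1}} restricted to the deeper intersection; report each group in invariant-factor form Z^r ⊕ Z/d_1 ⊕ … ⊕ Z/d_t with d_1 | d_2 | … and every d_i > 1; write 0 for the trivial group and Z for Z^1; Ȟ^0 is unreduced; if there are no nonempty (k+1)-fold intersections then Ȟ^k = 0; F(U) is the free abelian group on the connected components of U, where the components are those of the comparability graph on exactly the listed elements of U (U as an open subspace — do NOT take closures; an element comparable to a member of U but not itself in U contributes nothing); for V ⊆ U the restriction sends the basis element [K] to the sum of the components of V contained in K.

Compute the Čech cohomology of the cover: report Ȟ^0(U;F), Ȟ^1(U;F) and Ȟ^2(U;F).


nerve of the cover:
  U12={p3,p4} U13={p1,p4} U14={p1,p3} U23={p4,p5} U24={p3,p5} U34={p1,p5}
  U123={p4} U124={p3} U134={p1} U234={p5}
components per intersection:
  U1: {p1} {p3} {p4}
  U2: {p3} {p4} {p5}
  U3: {p1,p2} {p4} {p5}
  U4: {p1} {p3} {p5}
  U12: {p3} {p4}
  U13: {p1} {p4}
  U14: {p1} {p3}
  U23: {p4} {p5}
  U24: {p3} {p5}
  U34: {p1} {p5}
  U123: {p4}
  U124: {p3}
  U134: {p1}
  U234: {p5}
C dims 12,12,4; δ0: rk 8, SNF 1^8; δ1: rk 4, SNF 1^4
Ȟ^0 = (12 − 8) − 0 = 4, so Ȟ^0 ≅ Z^4
Ȟ^1 = (12 − 4) − 8 = 0, so Ȟ^1 ≅ 0
Ȟ^2 = (4 − 0) − 4 = 0, so Ȟ^2 ≅ 0

Ȟ^0 = Z^4; Ȟ^1 = 0; Ȟ^2 = 0


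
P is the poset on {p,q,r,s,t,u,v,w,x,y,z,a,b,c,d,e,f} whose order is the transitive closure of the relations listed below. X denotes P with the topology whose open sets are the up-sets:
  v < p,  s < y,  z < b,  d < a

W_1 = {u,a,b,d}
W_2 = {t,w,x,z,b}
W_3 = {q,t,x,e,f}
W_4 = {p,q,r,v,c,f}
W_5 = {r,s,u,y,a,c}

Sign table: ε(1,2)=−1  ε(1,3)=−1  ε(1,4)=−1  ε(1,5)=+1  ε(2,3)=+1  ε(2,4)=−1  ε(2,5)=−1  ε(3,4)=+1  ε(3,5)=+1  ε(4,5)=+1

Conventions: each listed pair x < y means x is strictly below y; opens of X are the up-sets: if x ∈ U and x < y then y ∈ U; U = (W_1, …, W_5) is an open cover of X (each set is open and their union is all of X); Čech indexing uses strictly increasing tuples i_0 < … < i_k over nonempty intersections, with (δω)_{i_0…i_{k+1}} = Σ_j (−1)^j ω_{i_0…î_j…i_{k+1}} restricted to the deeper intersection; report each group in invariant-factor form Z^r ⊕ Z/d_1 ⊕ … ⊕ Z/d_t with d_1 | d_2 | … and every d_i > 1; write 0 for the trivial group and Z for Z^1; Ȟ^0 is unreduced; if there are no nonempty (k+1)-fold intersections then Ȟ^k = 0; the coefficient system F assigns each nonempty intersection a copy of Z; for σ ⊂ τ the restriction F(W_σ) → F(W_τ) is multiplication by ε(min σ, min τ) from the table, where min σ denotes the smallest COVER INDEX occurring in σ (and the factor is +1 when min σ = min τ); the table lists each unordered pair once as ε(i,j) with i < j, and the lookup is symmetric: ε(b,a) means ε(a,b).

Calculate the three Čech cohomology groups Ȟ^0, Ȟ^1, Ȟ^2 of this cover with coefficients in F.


Ȟ^0(U;F) ≅ 0, Ȟ^1(U;F) ≅ Z/2, Ȟ^2(U;F) ≅ 0

nonempty overlaps:
  W12={b} W15={u,a} W23={t,x} W34={q,f} W45={r,c}
C dims 5,5; δ0: rk 5, SNF 1^4·2
degree 0: 5−5−0 = 0 → Ȟ^0 ≅ 0
degree 1: 5−0−5 = 0 plus torsion [2] → Ȟ^1 ≅ Z/2
degree 2: 0−0−0 = 0 → Ȟ^2 ≅ 0


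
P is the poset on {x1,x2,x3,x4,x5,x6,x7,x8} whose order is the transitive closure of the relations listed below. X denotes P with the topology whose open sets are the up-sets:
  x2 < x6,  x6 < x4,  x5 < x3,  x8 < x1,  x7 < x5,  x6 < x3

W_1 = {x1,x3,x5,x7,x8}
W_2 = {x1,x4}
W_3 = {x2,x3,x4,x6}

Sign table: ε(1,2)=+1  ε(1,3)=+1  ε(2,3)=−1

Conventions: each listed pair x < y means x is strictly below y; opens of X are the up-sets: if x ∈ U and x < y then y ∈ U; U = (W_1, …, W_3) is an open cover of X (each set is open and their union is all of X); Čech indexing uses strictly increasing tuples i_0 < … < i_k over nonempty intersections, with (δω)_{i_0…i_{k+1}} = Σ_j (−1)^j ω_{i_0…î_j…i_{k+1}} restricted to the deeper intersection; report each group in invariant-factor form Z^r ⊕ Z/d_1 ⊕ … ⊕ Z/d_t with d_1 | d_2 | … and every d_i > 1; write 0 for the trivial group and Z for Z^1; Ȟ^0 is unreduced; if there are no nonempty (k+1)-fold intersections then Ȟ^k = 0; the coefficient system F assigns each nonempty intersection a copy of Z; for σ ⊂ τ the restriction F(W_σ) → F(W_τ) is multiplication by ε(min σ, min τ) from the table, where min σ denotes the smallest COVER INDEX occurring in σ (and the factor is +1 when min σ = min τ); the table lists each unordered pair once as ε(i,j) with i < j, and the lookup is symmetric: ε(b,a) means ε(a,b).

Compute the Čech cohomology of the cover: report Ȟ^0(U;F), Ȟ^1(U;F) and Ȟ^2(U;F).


Ȟ^0 ≅ 0,  Ȟ^1 ≅ Z/2,  Ȟ^2 ≅ 0

nonempty intersections:
  W12={x1} W13={x3} W23={x4}
C dims 3,3; δ0: rk 3, SNF 1^2·2
Ȟ^0: (3−3)−0=0 ⇒ 0
Ȟ^1: (3−0)−3=0 plus torsion [2] ⇒ Z/2
Ȟ^2: (0−0)−0=0 ⇒ 0


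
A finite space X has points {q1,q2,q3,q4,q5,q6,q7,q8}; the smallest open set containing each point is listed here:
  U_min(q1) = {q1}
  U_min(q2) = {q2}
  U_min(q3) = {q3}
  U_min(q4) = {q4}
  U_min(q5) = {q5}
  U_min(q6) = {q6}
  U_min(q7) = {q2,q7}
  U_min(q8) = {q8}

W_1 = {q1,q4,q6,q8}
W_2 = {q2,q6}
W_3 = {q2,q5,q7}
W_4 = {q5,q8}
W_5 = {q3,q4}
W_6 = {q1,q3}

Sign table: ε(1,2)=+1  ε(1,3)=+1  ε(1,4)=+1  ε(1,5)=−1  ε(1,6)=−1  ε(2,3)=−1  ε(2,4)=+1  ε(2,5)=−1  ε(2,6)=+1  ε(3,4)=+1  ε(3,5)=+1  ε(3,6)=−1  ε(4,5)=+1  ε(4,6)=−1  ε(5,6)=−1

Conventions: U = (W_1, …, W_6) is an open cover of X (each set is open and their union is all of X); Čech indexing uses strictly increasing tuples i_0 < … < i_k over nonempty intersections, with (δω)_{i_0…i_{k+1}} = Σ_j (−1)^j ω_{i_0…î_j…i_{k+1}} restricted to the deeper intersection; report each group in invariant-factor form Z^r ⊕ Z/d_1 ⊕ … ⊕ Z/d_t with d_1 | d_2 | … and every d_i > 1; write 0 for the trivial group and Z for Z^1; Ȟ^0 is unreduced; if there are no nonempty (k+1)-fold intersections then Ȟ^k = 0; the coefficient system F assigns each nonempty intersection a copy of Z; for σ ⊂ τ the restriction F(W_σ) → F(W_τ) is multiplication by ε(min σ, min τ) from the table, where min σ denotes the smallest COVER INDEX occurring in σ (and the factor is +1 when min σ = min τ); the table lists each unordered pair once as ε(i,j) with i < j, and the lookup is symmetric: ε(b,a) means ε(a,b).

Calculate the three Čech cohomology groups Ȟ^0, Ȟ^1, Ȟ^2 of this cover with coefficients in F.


nerve simplices:
  W12={q6} W14={q8} W15={q4} W16={q1} W23={q2} W34={q5} W56={q3}
C dims 6,7; δ0: rk 6, SNF 1^5·2
degree 0: 6−6−0 = 0 → Ȟ^0 ≅ 0
degree 1: 7−0−6 = 1 plus torsion [2] → Ȟ^1 ≅ Z ⊕ Z/2
degree 2: 0−0−0 = 0 → Ȟ^2 ≅ 0

Ȟ^0 ≅ 0, Ȟ^1 ≅ Z ⊕ Z/2 and Ȟ^2 ≅ 0


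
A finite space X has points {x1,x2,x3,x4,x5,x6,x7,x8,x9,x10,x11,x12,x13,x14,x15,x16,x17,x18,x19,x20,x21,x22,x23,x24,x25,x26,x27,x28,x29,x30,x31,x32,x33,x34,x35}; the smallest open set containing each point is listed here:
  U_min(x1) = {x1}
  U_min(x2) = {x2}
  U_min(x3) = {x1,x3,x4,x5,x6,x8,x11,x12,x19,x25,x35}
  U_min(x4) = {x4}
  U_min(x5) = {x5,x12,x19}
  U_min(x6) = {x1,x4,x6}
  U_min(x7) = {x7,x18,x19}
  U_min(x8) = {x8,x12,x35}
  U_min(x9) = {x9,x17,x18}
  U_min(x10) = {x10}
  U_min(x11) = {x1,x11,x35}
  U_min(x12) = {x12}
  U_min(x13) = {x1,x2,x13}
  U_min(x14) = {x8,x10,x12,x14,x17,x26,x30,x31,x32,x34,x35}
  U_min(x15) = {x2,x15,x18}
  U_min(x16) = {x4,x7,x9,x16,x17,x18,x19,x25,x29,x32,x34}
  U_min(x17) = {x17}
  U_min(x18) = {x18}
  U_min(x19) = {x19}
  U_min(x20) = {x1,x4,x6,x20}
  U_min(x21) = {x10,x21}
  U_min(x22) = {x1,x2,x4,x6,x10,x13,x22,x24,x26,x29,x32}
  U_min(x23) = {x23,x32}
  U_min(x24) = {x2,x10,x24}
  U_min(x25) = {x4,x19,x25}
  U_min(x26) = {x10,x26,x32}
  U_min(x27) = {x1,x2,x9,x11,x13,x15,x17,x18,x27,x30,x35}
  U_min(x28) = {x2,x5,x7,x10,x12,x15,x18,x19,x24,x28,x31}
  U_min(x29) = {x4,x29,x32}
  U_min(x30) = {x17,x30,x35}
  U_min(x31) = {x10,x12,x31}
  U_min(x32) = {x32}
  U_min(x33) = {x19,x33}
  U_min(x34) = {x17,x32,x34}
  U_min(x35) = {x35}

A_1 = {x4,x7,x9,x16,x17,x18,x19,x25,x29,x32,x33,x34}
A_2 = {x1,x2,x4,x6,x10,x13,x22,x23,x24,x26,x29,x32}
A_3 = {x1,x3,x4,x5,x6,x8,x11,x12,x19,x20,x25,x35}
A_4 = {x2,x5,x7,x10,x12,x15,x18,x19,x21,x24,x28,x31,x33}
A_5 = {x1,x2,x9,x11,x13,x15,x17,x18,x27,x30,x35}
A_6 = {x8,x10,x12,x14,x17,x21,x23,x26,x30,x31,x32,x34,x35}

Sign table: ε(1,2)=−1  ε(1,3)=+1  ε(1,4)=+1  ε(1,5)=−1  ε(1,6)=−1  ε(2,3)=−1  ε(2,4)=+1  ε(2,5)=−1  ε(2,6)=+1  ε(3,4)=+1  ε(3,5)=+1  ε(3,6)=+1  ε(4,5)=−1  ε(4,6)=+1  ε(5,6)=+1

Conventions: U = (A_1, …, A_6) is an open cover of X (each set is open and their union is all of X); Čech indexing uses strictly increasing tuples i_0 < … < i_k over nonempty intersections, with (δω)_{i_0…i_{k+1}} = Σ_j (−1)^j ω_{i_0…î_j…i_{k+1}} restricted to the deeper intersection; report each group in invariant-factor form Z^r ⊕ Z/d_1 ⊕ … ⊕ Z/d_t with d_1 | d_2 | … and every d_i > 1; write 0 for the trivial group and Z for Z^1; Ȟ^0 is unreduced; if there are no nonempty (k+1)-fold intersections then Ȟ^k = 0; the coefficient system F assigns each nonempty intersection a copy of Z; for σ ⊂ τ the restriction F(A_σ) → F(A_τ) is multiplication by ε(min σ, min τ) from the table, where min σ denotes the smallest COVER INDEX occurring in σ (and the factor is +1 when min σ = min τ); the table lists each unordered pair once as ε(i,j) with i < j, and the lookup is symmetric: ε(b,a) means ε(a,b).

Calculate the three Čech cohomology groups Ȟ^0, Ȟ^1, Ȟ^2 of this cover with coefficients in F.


Ȟ^0(U;F) ≅ 0,  Ȟ^1(U;F) ≅ Z/2,  Ȟ^2(U;F) ≅ Z

nerve of the cover:
  A12={x4,x29,x32} A13={x4,x19,x25} A14={x7,x18,x19,x33} A15={x9,x17,x18} A16={x17,x32,x34} A23={x1,x4,x6} A24={x2,x10,x24} A25={x1,x2,x13} A26={x10,x23,x26,x32} A34={x5,x12,x19} A35={x1,x11,x35} A36={x8,x12,x35} A45={x2,x15,x18} A46={x10,x12,x21,x31} A56={x17,x30,x35}
  A123={x4} A126={x32} A134={x19} A145={x18} A156={x17} A235={x1} A245={x2} A246={x10} A346={x12} A356={x35}
C dims 6,15,10; δ0: rk 6, SNF 1^5·2; δ1: rk 9, SNF 1^9
Ȟ^0 = (6 − 6) − 0 = 0, so Ȟ^0 ≅ 0
Ȟ^1 = (15 − 9) − 6 = 0 plus torsion [2], so Ȟ^1 ≅ Z/2
Ȟ^2 = (10 − 0) − 9 = 1, so Ȟ^2 ≅ Z


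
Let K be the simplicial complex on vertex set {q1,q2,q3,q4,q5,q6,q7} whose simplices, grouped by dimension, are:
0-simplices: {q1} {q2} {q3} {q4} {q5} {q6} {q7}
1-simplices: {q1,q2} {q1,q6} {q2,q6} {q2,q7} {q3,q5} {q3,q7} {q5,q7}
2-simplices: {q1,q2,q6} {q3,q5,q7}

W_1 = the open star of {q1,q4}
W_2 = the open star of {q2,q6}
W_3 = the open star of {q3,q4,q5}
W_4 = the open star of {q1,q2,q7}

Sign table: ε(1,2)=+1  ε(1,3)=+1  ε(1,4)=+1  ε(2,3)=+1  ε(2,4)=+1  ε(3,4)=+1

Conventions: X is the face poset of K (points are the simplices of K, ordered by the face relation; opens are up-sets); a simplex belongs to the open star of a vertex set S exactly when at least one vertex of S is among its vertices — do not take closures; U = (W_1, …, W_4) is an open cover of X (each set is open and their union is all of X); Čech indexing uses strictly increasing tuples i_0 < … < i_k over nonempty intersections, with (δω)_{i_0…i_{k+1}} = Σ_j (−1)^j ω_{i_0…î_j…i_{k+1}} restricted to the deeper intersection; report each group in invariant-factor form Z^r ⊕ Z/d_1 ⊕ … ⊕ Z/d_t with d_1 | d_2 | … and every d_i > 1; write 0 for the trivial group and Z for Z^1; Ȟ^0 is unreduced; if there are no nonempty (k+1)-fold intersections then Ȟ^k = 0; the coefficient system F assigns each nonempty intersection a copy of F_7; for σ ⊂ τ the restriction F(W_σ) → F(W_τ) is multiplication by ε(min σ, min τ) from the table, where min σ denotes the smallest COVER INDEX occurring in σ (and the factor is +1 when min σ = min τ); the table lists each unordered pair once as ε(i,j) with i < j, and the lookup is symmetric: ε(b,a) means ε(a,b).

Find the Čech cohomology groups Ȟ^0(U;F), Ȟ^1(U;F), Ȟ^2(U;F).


Ȟ^0(U;F) ≅ Z/7,  Ȟ^1(U;F) ≅ Z/7,  Ȟ^2(U;F) ≅ 0

cover nerve:
  W1={{q1},{q4},{q1,q2},{q1,q6},{q1,q2,q6}} W2={{q2},{q6},{q1,q2},{q1,q6},{q2,q6},{q2,q7},{q1,q2,q6}} W3={{q3},{q4},{q5},{q3,q5},{q3,q7},{q5,q7},{q3,q5,q7}} W4={{q1},{q2},{q7},{q1,q2},{q1,q6},{q2,q6},{q2,q7},{q3,q7},{q5,q7},{q1,q2,q6},{q3,q5,q7}}
  W12={{q1,q2},{q1,q6},{q1,q2,q6}} W13={{q4}} W14={{q1},{q1,q2},{q1,q6},{q1,q2,q6}} W24={{q2},{q1,q2},{q1,q6},{q2,q6},{q2,q7},{q1,q2,q6}} W34={{q3,q7},{q5,q7},{q3,q5,q7}}
  W124={{q1,q2},{q1,q6},{q1,q2,q6}}
C dims 4,5,1; δ0: rk_F7 3; δ1: rk_F7 1
Ȟ^0: (4−3)−0=1 ⇒ Z/7
Ȟ^1: (5−1)−3=1 ⇒ Z/7
Ȟ^2: (1−0)−1=0 ⇒ 0


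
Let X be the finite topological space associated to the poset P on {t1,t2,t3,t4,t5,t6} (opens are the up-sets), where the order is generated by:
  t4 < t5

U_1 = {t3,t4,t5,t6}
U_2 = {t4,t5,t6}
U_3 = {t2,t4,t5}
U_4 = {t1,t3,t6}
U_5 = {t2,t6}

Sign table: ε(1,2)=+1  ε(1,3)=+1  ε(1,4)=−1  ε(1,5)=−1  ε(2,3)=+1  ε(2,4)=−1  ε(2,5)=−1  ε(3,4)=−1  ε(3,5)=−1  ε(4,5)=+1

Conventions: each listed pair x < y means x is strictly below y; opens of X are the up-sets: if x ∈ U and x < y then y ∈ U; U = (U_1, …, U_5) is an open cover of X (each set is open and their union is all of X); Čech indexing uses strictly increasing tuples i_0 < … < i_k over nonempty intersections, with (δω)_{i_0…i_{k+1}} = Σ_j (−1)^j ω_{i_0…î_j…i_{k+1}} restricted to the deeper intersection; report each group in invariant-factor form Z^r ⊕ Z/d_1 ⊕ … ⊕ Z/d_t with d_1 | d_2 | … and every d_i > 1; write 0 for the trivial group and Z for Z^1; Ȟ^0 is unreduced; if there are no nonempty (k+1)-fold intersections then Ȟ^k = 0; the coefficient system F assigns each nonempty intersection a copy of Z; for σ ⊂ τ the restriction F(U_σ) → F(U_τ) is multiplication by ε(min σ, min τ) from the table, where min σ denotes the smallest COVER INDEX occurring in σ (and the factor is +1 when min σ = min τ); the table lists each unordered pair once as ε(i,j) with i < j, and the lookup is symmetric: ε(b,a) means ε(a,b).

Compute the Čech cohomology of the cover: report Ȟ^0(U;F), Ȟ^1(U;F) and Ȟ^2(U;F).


nonempty intersections:
  U12={t4,t5,t6} U13={t4,t5} U14={t3,t6} U15={t6} U23={t4,t5} U24={t6} U25={t6} U35={t2} U45={t6}
  U123={t4,t5} U124={t6} U125={t6} U145={t6} U245={t6}
  U1245={t6}
C dims 5,9,5,1; δ0: rk 4, SNF 1^4; δ1: rk 4, SNF 1^4; δ2: rk 1, SNF 1^1
Ȟ^0: (5−4)−0=1 ⇒ Z
Ȟ^1: (9−4)−4=1 ⇒ Z
Ȟ^2: (5−1)−4=0 ⇒ 0

Ȟ^0 = Z, Ȟ^1 = Z, Ȟ^2 = 0


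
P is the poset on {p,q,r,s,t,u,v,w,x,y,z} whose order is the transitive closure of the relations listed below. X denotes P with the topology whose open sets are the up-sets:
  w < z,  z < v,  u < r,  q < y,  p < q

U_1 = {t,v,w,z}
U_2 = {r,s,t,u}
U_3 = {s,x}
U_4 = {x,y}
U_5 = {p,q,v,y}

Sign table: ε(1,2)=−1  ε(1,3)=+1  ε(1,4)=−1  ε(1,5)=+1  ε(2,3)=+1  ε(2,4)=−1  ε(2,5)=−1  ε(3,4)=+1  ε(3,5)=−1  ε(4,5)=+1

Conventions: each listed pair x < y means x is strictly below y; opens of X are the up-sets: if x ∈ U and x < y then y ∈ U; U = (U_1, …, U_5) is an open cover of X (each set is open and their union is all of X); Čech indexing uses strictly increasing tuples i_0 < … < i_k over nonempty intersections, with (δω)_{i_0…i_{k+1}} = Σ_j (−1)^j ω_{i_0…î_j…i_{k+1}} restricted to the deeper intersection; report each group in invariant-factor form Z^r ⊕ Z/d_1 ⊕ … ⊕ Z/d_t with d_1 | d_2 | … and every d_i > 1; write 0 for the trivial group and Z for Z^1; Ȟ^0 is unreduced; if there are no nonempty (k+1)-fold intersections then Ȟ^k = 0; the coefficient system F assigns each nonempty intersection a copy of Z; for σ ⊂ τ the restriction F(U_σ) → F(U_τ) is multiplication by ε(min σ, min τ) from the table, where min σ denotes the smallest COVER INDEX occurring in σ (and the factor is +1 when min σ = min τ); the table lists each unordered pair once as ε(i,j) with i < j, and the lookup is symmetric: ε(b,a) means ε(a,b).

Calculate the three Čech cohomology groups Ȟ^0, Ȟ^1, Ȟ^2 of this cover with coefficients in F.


Ȟ^0 = 0; Ȟ^1 = Z/2; Ȟ^2 = 0

nerve of the cover:
  U12={t} U15={v} U23={s} U34={x} U45={y}
C dims 5,5; δ0: rk 5, SNF 1^4·2
Ȟ^0 = (5 − 5) − 0 = 0, so Ȟ^0 ≅ 0
Ȟ^1 = (5 − 0) − 5 = 0 plus torsion [2], so Ȟ^1 ≅ Z/2
Ȟ^2 = (0 − 0) − 0 = 0, so Ȟ^2 ≅ 0
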